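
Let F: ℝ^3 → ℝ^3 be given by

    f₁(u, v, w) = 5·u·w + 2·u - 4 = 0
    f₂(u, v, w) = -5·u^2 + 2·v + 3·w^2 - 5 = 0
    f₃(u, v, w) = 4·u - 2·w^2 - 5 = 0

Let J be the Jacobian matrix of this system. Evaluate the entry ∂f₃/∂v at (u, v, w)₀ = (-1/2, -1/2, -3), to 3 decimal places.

∂f₃/∂v = 0.
At (-1/2, -1/2, -3) this is 0.000.

0.000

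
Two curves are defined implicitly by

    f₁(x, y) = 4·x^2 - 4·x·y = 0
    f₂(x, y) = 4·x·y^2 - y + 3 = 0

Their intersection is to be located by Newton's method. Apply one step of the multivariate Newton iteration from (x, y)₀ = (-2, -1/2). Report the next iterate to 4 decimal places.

At (-2, -1/2): F = (12.0000, 1.5000).
Jacobian J = [[8·x - 4·y, -4·x], [4·y^2, 8·x·y - 1]].
At the point, J = [[-14.0000, 8.0000], [1.0000, 7.0000]] (det J = -106.0000).
Solving J·Δ = −F gives Δ = (0.6792, -0.3113).
Then the next iterate is (x, y)₁ = (-1.3208, -0.8113).

(-1.3208, -0.8113)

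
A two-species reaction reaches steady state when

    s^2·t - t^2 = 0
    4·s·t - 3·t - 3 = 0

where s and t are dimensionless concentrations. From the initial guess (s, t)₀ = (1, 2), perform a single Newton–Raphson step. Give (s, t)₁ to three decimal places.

(1.179, 1.571)

At (1, 2): F = (-2.000, -1.000).
Jacobian J = [[2·s·t, s^2 - 2·t], [4·t, 4·s - 3]].
At the point, J = [[4.000, -3.000], [8.000, 1.000]] (det J = 28.000).
Solving J·Δ = −F gives Δ = (0.179, -0.429).
Then the next iterate is (s, t)₁ = (1.179, 1.571).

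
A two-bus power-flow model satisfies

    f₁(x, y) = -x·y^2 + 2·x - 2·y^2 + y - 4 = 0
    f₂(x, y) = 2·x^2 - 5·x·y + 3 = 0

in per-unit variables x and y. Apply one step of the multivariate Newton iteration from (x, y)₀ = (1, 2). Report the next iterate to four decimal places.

(1.0893, 0.8929)

At (1, 2): F = (-12.0000, -5.0000).
Jacobian J = [[-y^2 + 2, -2·x·y - 4·y + 1], [4·x - 5·y, -5·x]].
At the point, J = [[-2.0000, -11.0000], [-6.0000, -5.0000]] (det J = -56.0000).
Solving J·Δ = −F gives Δ = (0.0893, -1.1071).
Then the next iterate is (x, y)₁ = (1.0893, 0.8929).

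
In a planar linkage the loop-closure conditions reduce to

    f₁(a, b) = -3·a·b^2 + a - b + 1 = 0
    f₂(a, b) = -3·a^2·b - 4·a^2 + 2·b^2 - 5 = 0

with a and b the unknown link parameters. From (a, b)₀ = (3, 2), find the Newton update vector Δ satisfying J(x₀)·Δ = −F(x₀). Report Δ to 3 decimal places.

(-1.279, -0.539)

At (3, 2): F = (-34.000, -87.000).
Jacobian J = [[-3·b^2 + 1, -6·a·b - 1], [-6·a·b - 8·a, -3·a^2 + 4·b]].
At the point, J = [[-11.000, -37.000], [-60.000, -19.000]] (det J = -2011.000).
Solving J·Δ = −F gives Δ = (-1.279, -0.539).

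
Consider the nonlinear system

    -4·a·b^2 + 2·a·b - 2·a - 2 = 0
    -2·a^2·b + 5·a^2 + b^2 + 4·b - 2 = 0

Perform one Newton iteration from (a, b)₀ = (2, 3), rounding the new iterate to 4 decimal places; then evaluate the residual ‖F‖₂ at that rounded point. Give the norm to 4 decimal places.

90.0634

At (2, 3): F = (-66.0000, 15.0000).
Jacobian J = [[-4·b^2 + 2·b - 2, -8·a·b + 2·a], [-4·a·b + 10·a, -2·a^2 + 2·b + 4]].
At the point, J = [[-32.0000, -44.0000], [-4.0000, 2.0000]] (det J = -240.0000).
Solving J·Δ = −F gives Δ = (2.2000, -3.1000).
Then the next iterate is (a, b)₁ = (4.2000, -0.1000).
Re-evaluating at (4.2000, -0.1000): F = (-11.4080, 89.3380), so ‖F‖₂ = 90.0634.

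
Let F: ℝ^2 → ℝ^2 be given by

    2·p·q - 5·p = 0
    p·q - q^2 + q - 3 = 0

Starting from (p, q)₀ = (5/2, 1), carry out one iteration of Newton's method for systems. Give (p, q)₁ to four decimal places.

(1.5789, 1.9474)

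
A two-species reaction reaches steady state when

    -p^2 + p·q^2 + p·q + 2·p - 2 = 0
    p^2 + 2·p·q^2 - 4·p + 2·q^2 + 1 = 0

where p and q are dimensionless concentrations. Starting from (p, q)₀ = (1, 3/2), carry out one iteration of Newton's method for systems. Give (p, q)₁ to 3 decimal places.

(0.857, 0.946)

At (1, 3/2): F = (2.750, 7.000).
Jacobian J = [[-2·p + q^2 + q + 2, 2·p·q + p], [2·p + 2·q^2 - 4, 4·p·q + 4·q]].
At the point, J = [[3.750, 4.000], [2.500, 12.000]] (det J = 35.000).
Solving J·Δ = −F gives Δ = (-0.143, -0.554).
Then the next iterate is (p, q)₁ = (0.857, 0.946).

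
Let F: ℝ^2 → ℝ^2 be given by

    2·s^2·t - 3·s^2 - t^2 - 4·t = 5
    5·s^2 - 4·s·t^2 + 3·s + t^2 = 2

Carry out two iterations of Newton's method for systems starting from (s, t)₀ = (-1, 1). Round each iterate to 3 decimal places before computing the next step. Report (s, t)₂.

(-2.980, -2.331)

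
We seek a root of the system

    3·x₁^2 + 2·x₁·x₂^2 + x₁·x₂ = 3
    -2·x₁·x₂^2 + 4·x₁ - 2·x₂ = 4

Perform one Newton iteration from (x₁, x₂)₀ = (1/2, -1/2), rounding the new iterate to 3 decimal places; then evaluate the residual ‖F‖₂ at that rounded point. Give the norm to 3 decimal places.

At (1/2, -1/2): F = (-2.250, -1.250).
Jacobian J = [[6·x₁ + 2·x₂^2 + x₂, 4·x₁·x₂ + x₁], [-2·x₂^2 + 4, -4·x₁·x₂ - 2]].
At the point, J = [[3.000, -0.500], [3.500, -1.000]] (det J = -1.250).
Solving J·Δ = −F gives Δ = (1.300, 3.300).
Then the next iterate is (x₁, x₂)₁ = (1.800, 2.800).
Re-evaluating at (1.800, 2.800): F = (39.984, -30.624), so ‖F‖₂ = 50.364.

50.364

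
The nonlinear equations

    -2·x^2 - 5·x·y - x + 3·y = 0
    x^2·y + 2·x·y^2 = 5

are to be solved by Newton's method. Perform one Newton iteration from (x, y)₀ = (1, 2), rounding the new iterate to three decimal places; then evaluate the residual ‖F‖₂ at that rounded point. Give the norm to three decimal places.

At (1, 2): F = (-7.000, 5.000).
Jacobian J = [[-4·x - 5·y - 1, -5·x + 3], [2·x·y + 2·y^2, x^2 + 4·x·y]].
At the point, J = [[-15.000, -2.000], [12.000, 9.000]] (det J = -111.000).
Solving J·Δ = −F gives Δ = (-0.477, 0.081).
Then the next iterate is (x, y)₁ = (0.523, 2.081).
Re-evaluating at (0.523, 2.081): F = (-0.26887, 0.09898), so ‖F‖₂ = 0.287.

0.287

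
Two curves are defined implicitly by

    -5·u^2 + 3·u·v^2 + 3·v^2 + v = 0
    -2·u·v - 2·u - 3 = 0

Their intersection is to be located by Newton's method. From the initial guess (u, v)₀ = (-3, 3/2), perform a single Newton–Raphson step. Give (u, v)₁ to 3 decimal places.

At (-3, 3/2): F = (-57.000, 12.000).
Jacobian J = [[-10·u + 3·v^2, 6·u·v + 6·v + 1], [-2·v - 2, -2·u]].
At the point, J = [[36.750, -17.000], [-5.000, 6.000]] (det J = 135.500).
Solving J·Δ = −F gives Δ = (1.018, -1.151).
Then the next iterate is (u, v)₁ = (-1.982, 0.349).

(-1.982, 0.349)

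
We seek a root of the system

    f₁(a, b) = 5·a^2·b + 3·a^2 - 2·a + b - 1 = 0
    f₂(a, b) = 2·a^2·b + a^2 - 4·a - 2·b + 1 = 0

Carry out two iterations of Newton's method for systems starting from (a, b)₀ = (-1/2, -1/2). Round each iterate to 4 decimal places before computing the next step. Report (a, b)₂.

At (-1/2, -1/2): F = (-0.3750, 4.0000).
Jacobian J = [[10·a·b + 6·a - 2, 5·a^2 + 1], [4·a·b + 2·a - 4, 2·a^2 - 2]].
At the point, J = [[-2.5000, 2.2500], [-4.0000, -1.5000]] (det J = 12.7500).
Solving J·Δ = −F gives Δ = (0.6618, 0.9020).
Then the next iterate is (a, b)₁ = (0.1618, 0.4020).
Round to (0.1618, 0.4020) and repeat: F = (-0.790442, -0.403973), J = [[-0.378764, 1.130896], [-3.416226, -1.947642]].
Δ = (-0.4339, 0.5536), so (a, b)₂ = (-0.2721, 0.9556).

(-0.2721, 0.9556)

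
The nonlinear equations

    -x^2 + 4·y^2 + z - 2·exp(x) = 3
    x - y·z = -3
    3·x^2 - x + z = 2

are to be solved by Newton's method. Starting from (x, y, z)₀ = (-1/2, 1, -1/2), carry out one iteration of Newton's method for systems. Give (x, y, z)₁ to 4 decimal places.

At (-1/2, 1, -1/2): F = (-0.963061, 3.0000, -1.2500).
Jacobian J = [[-2·x - 2·exp(x), 8·y, 1], [1, -z, -y], [6·x - 1, 0, 1]].
At the point, J = [[-0.213061, 8.0000, 1.0000], [1.0000, 0.5000, -1.0000], [-4.0000, 0.0000, 1.0000]] (det J = 25.893469).
Solving J·Δ = −F gives Δ = (0.5351, -0.2892, 3.3905).
Then the next iterate is (x, y, z)₁ = (0.0351, 0.7108, 2.8905).

(0.0351, 0.7108, 2.8905)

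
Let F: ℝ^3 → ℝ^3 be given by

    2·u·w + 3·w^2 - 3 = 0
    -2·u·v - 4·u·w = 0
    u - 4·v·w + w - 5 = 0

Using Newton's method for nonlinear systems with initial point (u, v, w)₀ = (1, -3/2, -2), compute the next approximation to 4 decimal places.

At (1, -3/2, -2): F = (5.0000, 11.0000, -18.0000).
Jacobian J = [[2·w, 0, 2·u + 6·w], [-2·v - 4·w, -2·u, -4·u], [1, -4·w, -4·v + 1]].
At the point, J = [[-4.0000, 0.0000, -10.0000], [11.0000, -2.0000, -4.0000], [1.0000, 8.0000, 7.0000]] (det J = -972.0000).
Solving J·Δ = −F gives Δ = (-0.4424, 1.7130, 0.6770).
Then the next iterate is (u, v, w)₁ = (0.5576, 0.2130, -1.3230).

(0.5576, 0.2130, -1.3230)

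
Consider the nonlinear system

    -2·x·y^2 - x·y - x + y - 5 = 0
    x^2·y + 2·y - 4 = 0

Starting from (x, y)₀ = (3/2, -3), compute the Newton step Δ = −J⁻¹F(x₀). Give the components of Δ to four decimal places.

At (3/2, -3): F = (-32.0000, -16.7500).
Jacobian J = [[-2·y^2 - y - 1, -4·x·y - x + 1], [2·x·y, x^2 + 2]].
At the point, J = [[-16.0000, 17.5000], [-9.0000, 4.2500]] (det J = 89.5000).
Solving J·Δ = −F gives Δ = (-1.7556, 0.2235).

(-1.7556, 0.2235)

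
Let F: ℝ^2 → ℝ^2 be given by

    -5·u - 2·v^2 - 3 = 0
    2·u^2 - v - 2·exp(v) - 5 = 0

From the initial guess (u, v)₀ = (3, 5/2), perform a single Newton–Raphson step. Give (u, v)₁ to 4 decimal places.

(0.4274, 0.7363)

At (3, 5/2): F = (-30.5000, -13.864988).
Jacobian J = [[-5, -4·v], [4·u, -2·exp(v) - 1]].
At the point, J = [[-5.0000, -10.0000], [12.0000, -25.364988]] (det J = 246.824940).
Solving J·Δ = −F gives Δ = (-2.5726, -1.7637).
Then the next iterate is (u, v)₁ = (0.4274, 0.7363).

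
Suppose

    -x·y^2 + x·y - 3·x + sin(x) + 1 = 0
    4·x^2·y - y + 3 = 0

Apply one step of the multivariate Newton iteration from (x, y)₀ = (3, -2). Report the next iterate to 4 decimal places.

At (3, -2): F = (-25.858880, -67.0000).
Jacobian J = [[-y^2 + y + cos(x) - 3, -2·x·y + x], [8·x·y, 4·x^2 - 1]].
At the point, J = [[-9.989992, 15.0000], [-48.0000, 35.0000]] (det J = 370.350263).
Solving J·Δ = −F gives Δ = (-0.2699, 1.5442).
Then the next iterate is (x, y)₁ = (2.7301, -0.4558).

(2.7301, -0.4558)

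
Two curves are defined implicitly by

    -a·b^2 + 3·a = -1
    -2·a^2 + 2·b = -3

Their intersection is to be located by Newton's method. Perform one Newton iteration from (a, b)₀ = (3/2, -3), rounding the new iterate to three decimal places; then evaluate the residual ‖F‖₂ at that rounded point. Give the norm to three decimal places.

3.054

At (3/2, -3): F = (-8.000, -7.500).
Jacobian J = [[-b^2 + 3, -2·a·b], [-4·a, 2]].
At the point, J = [[-6.000, 9.000], [-6.000, 2.000]] (det J = 42.000).
Solving J·Δ = −F gives Δ = (-1.226, 0.071).
Then the next iterate is (a, b)₁ = (0.274, -2.929).
Re-evaluating at (0.274, -2.929): F = (-0.52866, -3.00815), so ‖F‖₂ = 3.054.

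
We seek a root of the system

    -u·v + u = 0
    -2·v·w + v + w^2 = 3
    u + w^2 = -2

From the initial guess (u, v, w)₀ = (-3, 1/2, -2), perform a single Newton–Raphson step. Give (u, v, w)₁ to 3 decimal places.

(-1.920, 0.820, -0.980)

At (-3, 1/2, -2): F = (-1.500, 3.500, 3.000).
Jacobian J = [[-v + 1, -u, 0], [0, -2·w + 1, -2·v + 2·w], [1, 0, 2·w]].
At the point, J = [[0.500, 3.000, 0.000], [0.000, 5.000, -5.000], [1.000, 0.000, -4.000]] (det J = -25.000).
Solving J·Δ = −F gives Δ = (1.080, 0.320, 1.020).
Then the next iterate is (u, v, w)₁ = (-1.920, 0.820, -0.980).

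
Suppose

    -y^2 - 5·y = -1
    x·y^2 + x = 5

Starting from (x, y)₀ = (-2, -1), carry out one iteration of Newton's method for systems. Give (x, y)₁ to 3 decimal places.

(-0.833, 0.667)

At (-2, -1): F = (5.000, -9.000).
Jacobian J = [[0, -2·y - 5], [y^2 + 1, 2·x·y]].
At the point, J = [[0.000, -3.000], [2.000, 4.000]] (det J = 6.000).
Solving J·Δ = −F gives Δ = (1.167, 1.667).
Then the next iterate is (x, y)₁ = (-0.833, 0.667).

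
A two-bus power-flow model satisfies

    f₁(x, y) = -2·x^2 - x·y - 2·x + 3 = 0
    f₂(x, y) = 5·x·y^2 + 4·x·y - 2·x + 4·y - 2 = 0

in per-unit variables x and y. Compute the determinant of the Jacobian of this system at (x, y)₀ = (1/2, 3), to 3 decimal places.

J = [[-4·x - y - 2, -x], [5·y^2 + 4·y - 2, 10·x·y + 4·x + 4]].
At the point, J = [[-7.000, -0.500], [55.000, 21.000]].
det J = -119.500.

-119.500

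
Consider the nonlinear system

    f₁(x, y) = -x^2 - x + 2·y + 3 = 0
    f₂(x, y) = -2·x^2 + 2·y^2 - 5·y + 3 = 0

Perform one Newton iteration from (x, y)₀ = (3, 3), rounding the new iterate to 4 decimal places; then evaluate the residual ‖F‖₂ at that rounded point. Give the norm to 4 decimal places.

7.3440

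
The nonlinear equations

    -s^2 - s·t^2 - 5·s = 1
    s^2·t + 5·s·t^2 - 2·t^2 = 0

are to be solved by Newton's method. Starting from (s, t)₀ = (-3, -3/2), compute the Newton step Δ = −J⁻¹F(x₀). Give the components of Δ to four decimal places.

At (-3, -3/2): F = (11.7500, -51.7500).
Jacobian J = [[-2·s - t^2 - 5, -2·s·t], [2·s·t + 5·t^2, s^2 + 10·s·t - 4·t]].
At the point, J = [[-1.2500, -9.0000], [20.2500, 60.0000]] (det J = 107.2500).
Solving J·Δ = −F gives Δ = (-2.2308, 1.6154).

(-2.2308, 1.6154)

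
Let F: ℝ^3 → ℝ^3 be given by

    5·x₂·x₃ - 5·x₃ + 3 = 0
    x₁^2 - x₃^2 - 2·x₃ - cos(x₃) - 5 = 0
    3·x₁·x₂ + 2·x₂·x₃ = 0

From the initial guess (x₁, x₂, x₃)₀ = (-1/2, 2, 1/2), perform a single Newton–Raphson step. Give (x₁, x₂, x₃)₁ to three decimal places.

(2.872, 7.933, -3.566)

At (-1/2, 2, 1/2): F = (5.500, -6.87758, -1.000).
Jacobian J = [[0, 5·x₃, 5·x₂ - 5], [2·x₁, 0, -2·x₃ + sin(x₃) - 2], [3·x₂, 3·x₁ + 2·x₃, 2·x₂]].
At the point, J = [[0.000, 2.500, 5.000], [-1.000, 0.000, -2.52057], [6.000, -0.500, 4.000]] (det J = -25.30862).
Solving J·Δ = −F gives Δ = (3.372, 5.933, -4.066).
Then the next iterate is (x₁, x₂, x₃)₁ = (2.872, 7.933, -3.566).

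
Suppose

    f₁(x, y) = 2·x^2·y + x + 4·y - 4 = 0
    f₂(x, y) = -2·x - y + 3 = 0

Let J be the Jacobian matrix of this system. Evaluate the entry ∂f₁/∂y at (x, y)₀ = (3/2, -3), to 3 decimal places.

∂f₁/∂y = 2·x^2 + 4.
At (3/2, -3) this is 8.500.

8.500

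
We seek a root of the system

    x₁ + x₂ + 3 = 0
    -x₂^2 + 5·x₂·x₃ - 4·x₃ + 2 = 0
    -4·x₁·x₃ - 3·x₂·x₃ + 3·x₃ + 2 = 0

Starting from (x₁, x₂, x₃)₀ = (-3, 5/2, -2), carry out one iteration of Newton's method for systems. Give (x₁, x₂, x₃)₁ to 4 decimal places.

(-6.7683, 3.7683, 2.7382)

At (-3, 5/2, -2): F = (2.5000, -21.2500, -13.0000).
Jacobian J = [[1, 1, 0], [0, -2·x₂ + 5·x₃, 5·x₂ - 4], [-4·x₃, -3·x₃, -4·x₁ - 3·x₂ + 3]].
At the point, J = [[1.0000, 1.0000, 0.0000], [0.0000, -15.0000, 8.5000], [8.0000, 6.0000, 7.5000]] (det J = -95.5000).
Solving J·Δ = −F gives Δ = (-3.7683, 1.2683, 4.7382).
Then the next iterate is (x₁, x₂, x₃)₁ = (-6.7683, 3.7683, 2.7382).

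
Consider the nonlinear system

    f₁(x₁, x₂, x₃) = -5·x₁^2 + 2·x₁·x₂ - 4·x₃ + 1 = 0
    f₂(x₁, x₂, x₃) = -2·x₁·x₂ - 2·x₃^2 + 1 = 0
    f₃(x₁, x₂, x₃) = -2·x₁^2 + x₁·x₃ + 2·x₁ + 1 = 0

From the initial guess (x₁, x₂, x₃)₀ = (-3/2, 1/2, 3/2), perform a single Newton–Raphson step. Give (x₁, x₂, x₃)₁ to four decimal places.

At (-3/2, 1/2, 3/2): F = (-17.7500, -2.0000, -8.7500).
Jacobian J = [[-10·x₁ + 2·x₂, 2·x₁, -4], [-2·x₂, -2·x₁, -4·x₃], [-4·x₁ + x₃ + 2, 0, x₁]].
At the point, J = [[16.0000, -3.0000, -4.0000], [-1.0000, 3.0000, -6.0000], [9.5000, 0.0000, -1.5000]] (det J = 217.5000).
Solving J·Δ = −F gives Δ = (0.7983, -0.6224, -0.7776).
Then the next iterate is (x₁, x₂, x₃)₁ = (-0.7017, -0.1224, 0.7224).

(-0.7017, -0.1224, 0.7224)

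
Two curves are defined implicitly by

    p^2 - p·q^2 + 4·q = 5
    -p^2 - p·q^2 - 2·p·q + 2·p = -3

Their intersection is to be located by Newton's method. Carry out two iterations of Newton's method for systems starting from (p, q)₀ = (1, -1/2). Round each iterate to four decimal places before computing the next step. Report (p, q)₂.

At (1, -1/2): F = (-6.2500, 4.7500).
Jacobian J = [[2·p - q^2, -2·p·q + 4], [-2·p - q^2 - 2·q + 2, -2·p·q - 2·p]].
At the point, J = [[1.7500, 5.0000], [0.7500, -1.0000]] (det J = -5.5000).
Solving J·Δ = −F gives Δ = (-3.1818, 2.3636).
Then the next iterate is (p, q)₁ = (-2.1818, 1.8636).
Round to (-2.1818, 1.8636) and repeat: F = (14.792053, 9.585556), J = [[-7.836605, 12.132005], [-0.836605, 12.495605]].
Δ = (0.7809, -0.7148), so (p, q)₂ = (-1.4009, 1.1488).

(-1.4009, 1.1488)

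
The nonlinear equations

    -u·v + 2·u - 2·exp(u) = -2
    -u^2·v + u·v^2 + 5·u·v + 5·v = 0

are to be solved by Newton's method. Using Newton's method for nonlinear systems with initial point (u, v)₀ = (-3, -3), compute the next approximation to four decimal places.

(-1.8539, -0.5055)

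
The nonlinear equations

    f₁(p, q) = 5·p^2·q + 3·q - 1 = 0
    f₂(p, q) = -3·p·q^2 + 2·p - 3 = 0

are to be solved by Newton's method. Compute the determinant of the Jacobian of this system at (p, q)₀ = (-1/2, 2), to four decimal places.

J = [[10·p·q, 5·p^2 + 3], [-3·q^2 + 2, -6·p·q]].
At the point, J = [[-10.0000, 4.2500], [-10.0000, 6.0000]].
det J = -17.5000.

-17.5000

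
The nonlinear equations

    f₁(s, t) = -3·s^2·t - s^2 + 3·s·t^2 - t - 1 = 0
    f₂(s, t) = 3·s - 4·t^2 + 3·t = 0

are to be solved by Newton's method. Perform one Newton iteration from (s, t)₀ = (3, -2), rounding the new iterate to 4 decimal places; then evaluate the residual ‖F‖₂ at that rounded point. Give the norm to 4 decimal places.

23.4907

At (3, -2): F = (82.0000, -13.0000).
Jacobian J = [[-6·s·t - 2·s + 3·t^2, -3·s^2 + 6·s·t - 1], [3, -8·t + 3]].
At the point, J = [[42.0000, -64.0000], [3.0000, 19.0000]] (det J = 990.0000).
Solving J·Δ = −F gives Δ = (-0.7333, 0.8000).
Then the next iterate is (s, t)₁ = (2.2667, -1.2000).
Re-evaluating at (2.2667, -1.2000): F = (23.350759, -2.5599), so ‖F‖₂ = 23.4907.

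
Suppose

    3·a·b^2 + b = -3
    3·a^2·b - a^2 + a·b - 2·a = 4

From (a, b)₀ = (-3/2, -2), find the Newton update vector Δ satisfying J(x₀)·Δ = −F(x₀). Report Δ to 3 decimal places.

(0.662, 0.477)

At (-3/2, -2): F = (-17.000, -13.750).
Jacobian J = [[3·b^2, 6·a·b + 1], [6·a·b - 2·a + b - 2, 3·a^2 + a]].
At the point, J = [[12.000, 19.000], [17.000, 5.250]] (det J = -260.000).
Solving J·Δ = −F gives Δ = (0.662, 0.477).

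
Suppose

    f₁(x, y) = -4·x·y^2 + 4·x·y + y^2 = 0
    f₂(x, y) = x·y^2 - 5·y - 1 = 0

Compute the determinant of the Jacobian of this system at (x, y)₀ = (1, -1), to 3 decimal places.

46.000

J = [[-4·y^2 + 4·y, -8·x·y + 4·x + 2·y], [y^2, 2·x·y - 5]].
At the point, J = [[-8.000, 10.000], [1.000, -7.000]].
det J = 46.000.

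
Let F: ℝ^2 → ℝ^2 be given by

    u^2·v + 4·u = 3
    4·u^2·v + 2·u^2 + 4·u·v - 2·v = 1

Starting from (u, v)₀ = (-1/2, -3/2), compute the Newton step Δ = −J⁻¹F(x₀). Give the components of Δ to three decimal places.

(0.945, 0.703)

At (-1/2, -3/2): F = (-5.375, 4.000).
Jacobian J = [[2·u·v + 4, u^2], [8·u·v + 4·u + 4·v, 4·u^2 + 4·u - 2]].
At the point, J = [[5.500, 0.250], [-2.000, -3.000]] (det J = -16.000).
Solving J·Δ = −F gives Δ = (0.945, 0.703).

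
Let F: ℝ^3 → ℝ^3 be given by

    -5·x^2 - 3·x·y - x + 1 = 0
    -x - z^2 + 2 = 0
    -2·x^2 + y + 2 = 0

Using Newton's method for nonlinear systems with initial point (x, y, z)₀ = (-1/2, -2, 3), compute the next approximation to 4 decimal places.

At (-1/2, -2, 3): F = (-2.7500, -6.5000, -0.5000).
Jacobian J = [[-10·x - 3·y - 1, -3·x, 0], [-1, 0, -2·z], [-4·x, 1, 0]].
At the point, J = [[10.0000, 1.5000, 0.0000], [-1.0000, 0.0000, -6.0000], [2.0000, 1.0000, 0.0000]] (det J = 42.0000).
Solving J·Δ = −F gives Δ = (0.2857, -0.0714, -1.1310).
Then the next iterate is (x, y, z)₁ = (-0.2143, -2.0714, 1.8690).

(-0.2143, -2.0714, 1.8690)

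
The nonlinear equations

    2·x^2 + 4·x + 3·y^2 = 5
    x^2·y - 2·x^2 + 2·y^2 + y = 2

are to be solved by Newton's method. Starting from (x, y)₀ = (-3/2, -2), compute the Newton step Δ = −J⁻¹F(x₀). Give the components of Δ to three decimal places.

At (-3/2, -2): F = (5.500, -5.000).
Jacobian J = [[4·x + 4, 6·y], [2·x·y - 4·x, x^2 + 4·y + 1]].
At the point, J = [[-2.000, -12.000], [12.000, -4.750]] (det J = 153.500).
Solving J·Δ = −F gives Δ = (0.561, 0.365).

(0.561, 0.365)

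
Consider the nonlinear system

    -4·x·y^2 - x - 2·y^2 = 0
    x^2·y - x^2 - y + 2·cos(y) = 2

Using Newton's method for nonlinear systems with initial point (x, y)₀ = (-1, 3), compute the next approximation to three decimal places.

At (-1, 3): F = (19.000, -4.97998).
Jacobian J = [[-4·y^2 - 1, -8·x·y - 4·y], [2·x·y - 2·x, x^2 - 2·sin(y) - 1]].
At the point, J = [[-37.000, 12.000], [-4.000, -0.28224]] (det J = 58.44288).
Solving J·Δ = −F gives Δ = (-0.931, -4.453).
Then the next iterate is (x, y)₁ = (-1.931, -1.453).

(-1.931, -1.453)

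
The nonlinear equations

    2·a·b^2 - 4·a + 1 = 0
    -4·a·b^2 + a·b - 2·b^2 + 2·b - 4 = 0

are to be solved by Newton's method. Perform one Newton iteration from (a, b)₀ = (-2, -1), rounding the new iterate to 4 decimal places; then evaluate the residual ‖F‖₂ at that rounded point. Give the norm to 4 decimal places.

3.6452

At (-2, -1): F = (5.0000, 2.0000).
Jacobian J = [[2·b^2 - 4, 4·a·b], [-4·b^2 + b, -8·a·b + a - 4·b + 2]].
At the point, J = [[-2.0000, 8.0000], [-5.0000, -12.0000]] (det J = 64.0000).
Solving J·Δ = −F gives Δ = (1.1875, -0.3281).
Then the next iterate is (a, b)₁ = (-0.8125, -1.3281).
Re-evaluating at (-0.8125, -1.3281): F = (1.383744, -3.372307), so ‖F‖₂ = 3.6452.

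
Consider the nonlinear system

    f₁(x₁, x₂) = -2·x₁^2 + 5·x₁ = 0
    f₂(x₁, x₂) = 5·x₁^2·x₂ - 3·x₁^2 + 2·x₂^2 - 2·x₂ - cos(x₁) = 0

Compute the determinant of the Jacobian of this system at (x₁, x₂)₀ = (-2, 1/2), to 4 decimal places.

260.0000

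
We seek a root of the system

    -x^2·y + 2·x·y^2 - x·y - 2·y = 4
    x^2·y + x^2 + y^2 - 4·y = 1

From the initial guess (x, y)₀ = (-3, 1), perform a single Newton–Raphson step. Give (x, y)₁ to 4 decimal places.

At (-3, 1): F = (-18.0000, 14.0000).
Jacobian J = [[-2·x·y + 2·y^2 - y, -x^2 + 4·x·y - x - 2], [2·x·y + 2·x, x^2 + 2·y - 4]].
At the point, J = [[7.0000, -20.0000], [-12.0000, 7.0000]] (det J = -191.0000).
Solving J·Δ = −F gives Δ = (0.8063, -0.6178).
Then the next iterate is (x, y)₁ = (-2.1937, 0.3822).

(-2.1937, 0.3822)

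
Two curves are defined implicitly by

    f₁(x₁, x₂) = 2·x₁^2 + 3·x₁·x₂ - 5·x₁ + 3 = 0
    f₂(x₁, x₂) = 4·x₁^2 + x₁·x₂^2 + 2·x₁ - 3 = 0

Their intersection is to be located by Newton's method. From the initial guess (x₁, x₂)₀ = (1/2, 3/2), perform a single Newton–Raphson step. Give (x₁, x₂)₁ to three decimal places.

(0.963, -1.130)

At (1/2, 3/2): F = (3.250, 0.125).
Jacobian J = [[4·x₁ + 3·x₂ - 5, 3·x₁], [8·x₁ + x₂^2 + 2, 2·x₁·x₂]].
At the point, J = [[1.500, 1.500], [8.250, 1.500]] (det J = -10.125).
Solving J·Δ = −F gives Δ = (0.463, -2.630).
Then the next iterate is (x₁, x₂)₁ = (0.963, -1.130).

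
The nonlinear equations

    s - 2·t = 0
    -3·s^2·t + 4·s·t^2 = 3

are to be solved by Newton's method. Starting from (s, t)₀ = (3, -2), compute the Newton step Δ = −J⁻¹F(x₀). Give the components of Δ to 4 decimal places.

At (3, -2): F = (7.0000, 99.0000).
Jacobian J = [[1, -2], [-6·s·t + 4·t^2, -3·s^2 + 8·s·t]].
At the point, J = [[1.0000, -2.0000], [52.0000, -75.0000]] (det J = 29.0000).
Solving J·Δ = −F gives Δ = (11.2759, 9.1379).

(11.2759, 9.1379)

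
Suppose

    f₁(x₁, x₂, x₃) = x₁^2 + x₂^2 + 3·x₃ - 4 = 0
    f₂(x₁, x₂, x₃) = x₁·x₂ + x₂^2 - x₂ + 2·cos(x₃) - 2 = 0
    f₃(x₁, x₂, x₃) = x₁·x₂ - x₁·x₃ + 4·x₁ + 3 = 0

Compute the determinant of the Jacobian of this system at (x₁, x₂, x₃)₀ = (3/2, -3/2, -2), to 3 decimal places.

12.265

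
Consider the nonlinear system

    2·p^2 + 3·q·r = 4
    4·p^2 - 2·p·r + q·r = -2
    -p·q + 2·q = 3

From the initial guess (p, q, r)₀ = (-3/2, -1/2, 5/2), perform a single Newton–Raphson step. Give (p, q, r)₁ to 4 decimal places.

(-0.3954, 0.6993, 1.9118)

At (-3/2, -1/2, 5/2): F = (-3.2500, 17.2500, -4.7500).
Jacobian J = [[4·p, 3·r, 3·q], [8·p - 2·r, r, -2·p + q], [-q, -p + 2, 0]].
At the point, J = [[-6.0000, 7.5000, -1.5000], [-17.0000, 2.5000, 2.5000], [0.5000, 3.5000, 0.0000]] (det J = 153.0000).
Solving J·Δ = −F gives Δ = (1.1046, 1.1993, -0.5882).
Then the next iterate is (p, q, r)₁ = (-0.3954, 0.6993, 1.9118).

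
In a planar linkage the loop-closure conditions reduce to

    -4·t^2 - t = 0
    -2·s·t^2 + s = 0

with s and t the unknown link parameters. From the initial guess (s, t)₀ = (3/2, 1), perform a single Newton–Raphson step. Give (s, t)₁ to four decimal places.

(3.3333, 0.4444)

At (3/2, 1): F = (-5.0000, -1.5000).
Jacobian J = [[0, -8·t - 1], [-2·t^2 + 1, -4·s·t]].
At the point, J = [[0.0000, -9.0000], [-1.0000, -6.0000]] (det J = -9.0000).
Solving J·Δ = −F gives Δ = (1.8333, -0.5556).
Then the next iterate is (s, t)₁ = (3.3333, 0.4444).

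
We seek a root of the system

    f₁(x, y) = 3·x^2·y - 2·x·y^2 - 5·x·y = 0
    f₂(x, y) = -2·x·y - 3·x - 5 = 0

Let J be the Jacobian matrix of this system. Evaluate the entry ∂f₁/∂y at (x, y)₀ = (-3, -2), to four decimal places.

∂f₁/∂y = 3·x^2 - 4·x·y - 5·x.
At (-3, -2) this is 18.0000.

18.0000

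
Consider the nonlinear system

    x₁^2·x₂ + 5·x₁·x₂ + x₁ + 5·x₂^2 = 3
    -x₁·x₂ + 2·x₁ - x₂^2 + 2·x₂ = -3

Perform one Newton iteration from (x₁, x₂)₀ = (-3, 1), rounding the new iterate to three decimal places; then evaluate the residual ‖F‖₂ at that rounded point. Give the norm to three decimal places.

At (-3, 1): F = (-7.000, 1.000).
Jacobian J = [[2·x₁·x₂ + 5·x₂ + 1, x₁^2 + 5·x₁ + 10·x₂], [-x₂ + 2, -x₁ - 2·x₂ + 2]].
At the point, J = [[0.000, 4.000], [1.000, 3.000]] (det J = -4.000).
Solving J·Δ = −F gives Δ = (-6.250, 1.750).
Then the next iterate is (x₁, x₂)₁ = (-9.250, 2.750).
Re-evaluating at (-9.250, 2.750): F = (133.67188, 7.875), so ‖F‖₂ = 133.904.

133.904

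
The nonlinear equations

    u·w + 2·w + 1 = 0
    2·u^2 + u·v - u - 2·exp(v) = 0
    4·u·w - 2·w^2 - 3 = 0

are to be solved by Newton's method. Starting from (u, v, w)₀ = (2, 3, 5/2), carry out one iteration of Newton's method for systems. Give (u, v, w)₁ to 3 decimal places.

(1.111, 2.029, 0.306)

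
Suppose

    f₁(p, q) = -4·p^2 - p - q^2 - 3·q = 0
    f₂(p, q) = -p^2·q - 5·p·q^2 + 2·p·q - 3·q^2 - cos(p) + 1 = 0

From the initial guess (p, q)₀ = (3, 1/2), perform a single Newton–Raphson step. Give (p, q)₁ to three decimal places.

At (3, 1/2): F = (-40.750, -4.01001).
Jacobian J = [[-8·p - 1, -2·q - 3], [-2·p·q - 5·q^2 + 2·q + sin(p), -p^2 - 10·p·q + 2·p - 6·q]].
At the point, J = [[-25.000, -4.000], [-3.10888, -21.000]] (det J = 512.56448).
Solving J·Δ = −F gives Δ = (-1.638, 0.052).
Then the next iterate is (p, q)₁ = (1.362, 0.552).

(1.362, 0.552)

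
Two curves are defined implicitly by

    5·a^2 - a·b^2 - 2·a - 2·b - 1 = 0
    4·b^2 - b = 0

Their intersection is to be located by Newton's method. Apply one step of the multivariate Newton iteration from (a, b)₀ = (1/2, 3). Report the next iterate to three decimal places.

(-0.179, 1.565)

At (1/2, 3): F = (-11.250, 33.000).
Jacobian J = [[10·a - b^2 - 2, -2·a·b - 2], [0, 8·b - 1]].
At the point, J = [[-6.000, -5.000], [0.000, 23.000]] (det J = -138.000).
Solving J·Δ = −F gives Δ = (-0.679, -1.435).
Then the next iterate is (a, b)₁ = (-0.179, 1.565).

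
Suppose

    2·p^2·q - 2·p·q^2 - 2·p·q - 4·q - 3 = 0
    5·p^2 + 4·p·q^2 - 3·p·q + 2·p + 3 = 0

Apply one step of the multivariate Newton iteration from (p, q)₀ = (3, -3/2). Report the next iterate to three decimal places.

At (3, -3/2): F = (-28.500, 94.500).
Jacobian J = [[4·p·q - 2·q^2 - 2·q, 2·p^2 - 4·p·q - 2·p - 4], [10·p + 4·q^2 - 3·q + 2, 8·p·q - 3·p]].
At the point, J = [[-19.500, 26.000], [45.500, -45.000]] (det J = -305.500).
Solving J·Δ = −F gives Δ = (-3.845, -1.787).
Then the next iterate is (p, q)₁ = (-0.845, -3.287).

(-0.845, -3.287)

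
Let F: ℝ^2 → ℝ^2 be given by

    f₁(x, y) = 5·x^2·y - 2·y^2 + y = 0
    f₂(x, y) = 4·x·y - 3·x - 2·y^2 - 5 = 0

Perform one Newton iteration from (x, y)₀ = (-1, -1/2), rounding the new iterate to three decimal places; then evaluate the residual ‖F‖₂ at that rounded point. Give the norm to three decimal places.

2.507

At (-1, -1/2): F = (-3.500, -0.500).
Jacobian J = [[10·x·y, 5·x^2 - 4·y + 1], [4·y - 3, 4·x - 4·y]].
At the point, J = [[5.000, 8.000], [-5.000, -2.000]] (det J = 30.000).
Solving J·Δ = −F gives Δ = (-0.367, 0.667).
Then the next iterate is (x, y)₁ = (-1.367, 0.167).
Re-evaluating at (-1.367, 0.167): F = (1.67158, -1.86793), so ‖F‖₂ = 2.507.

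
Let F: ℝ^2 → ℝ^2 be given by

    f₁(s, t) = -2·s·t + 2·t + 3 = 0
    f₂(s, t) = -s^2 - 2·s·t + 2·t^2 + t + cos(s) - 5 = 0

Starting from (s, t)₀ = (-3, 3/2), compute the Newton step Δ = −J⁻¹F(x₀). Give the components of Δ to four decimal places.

(3.0395, -0.7352)

At (-3, 3/2): F = (15.0000, 0.010008).
Jacobian J = [[-2·t, -2·s + 2], [-2·s - 2·t - sin(s), -2·s + 4·t + 1]].
At the point, J = [[-3.0000, 8.0000], [3.141120, 13.0000]] (det J = -64.128960).
Solving J·Δ = −F gives Δ = (3.0395, -0.7352).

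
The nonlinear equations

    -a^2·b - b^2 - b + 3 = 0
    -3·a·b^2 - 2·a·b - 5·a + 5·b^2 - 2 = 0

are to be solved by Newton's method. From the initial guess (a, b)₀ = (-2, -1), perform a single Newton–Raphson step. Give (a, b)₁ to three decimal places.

(-0.500, -0.667)

At (-2, -1): F = (7.000, 15.000).
Jacobian J = [[-2·a·b, -a^2 - 2·b - 1], [-3·b^2 - 2·b - 5, -6·a·b - 2·a + 10·b]].
At the point, J = [[-4.000, -3.000], [-6.000, -18.000]] (det J = 54.000).
Solving J·Δ = −F gives Δ = (1.500, 0.333).
Then the next iterate is (a, b)₁ = (-0.500, -0.667).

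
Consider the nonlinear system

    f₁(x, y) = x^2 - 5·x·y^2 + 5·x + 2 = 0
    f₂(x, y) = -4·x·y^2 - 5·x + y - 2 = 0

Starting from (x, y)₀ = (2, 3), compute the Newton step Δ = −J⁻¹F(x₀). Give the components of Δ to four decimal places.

At (2, 3): F = (-74.0000, -81.0000).
Jacobian J = [[2·x - 5·y^2 + 5, -10·x·y], [-4·y^2 - 5, -8·x·y + 1]].
At the point, J = [[-36.0000, -60.0000], [-41.0000, -47.0000]] (det J = -768.0000).
Solving J·Δ = −F gives Δ = (-1.7995, -0.1536).

(-1.7995, -0.1536)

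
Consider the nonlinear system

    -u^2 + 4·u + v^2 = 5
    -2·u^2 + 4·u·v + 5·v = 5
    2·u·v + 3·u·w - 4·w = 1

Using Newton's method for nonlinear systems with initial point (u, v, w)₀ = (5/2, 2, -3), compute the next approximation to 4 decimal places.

At (5/2, 2, -3): F = (2.7500, 12.5000, -1.5000).
Jacobian J = [[-2·u + 4, 2·v, 0], [-4·u + 4·v, 4·u + 5, 0], [2·v + 3·w, 2·u, 3·u - 4]].
At the point, J = [[-1.0000, 4.0000, 0.0000], [-2.0000, 15.0000, 0.0000], [-5.0000, 5.0000, 3.5000]] (det J = -24.5000).
Solving J·Δ = −F gives Δ = (-1.2500, -1.0000, 0.0714).
Then the next iterate is (u, v, w)₁ = (1.2500, 1.0000, -2.9286).

(1.2500, 1.0000, -2.9286)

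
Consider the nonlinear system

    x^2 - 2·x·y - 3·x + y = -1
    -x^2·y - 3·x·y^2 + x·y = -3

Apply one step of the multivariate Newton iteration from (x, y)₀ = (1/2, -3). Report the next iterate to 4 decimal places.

(0.5625, -1.6014)

At (1/2, -3): F = (-0.2500, -11.2500).
Jacobian J = [[2·x - 2·y - 3, -2·x + 1], [-2·x·y - 3·y^2 + y, -x^2 - 6·x·y + x]].
At the point, J = [[4.0000, 0.0000], [-27.0000, 9.2500]] (det J = 37.0000).
Solving J·Δ = −F gives Δ = (0.0625, 1.3986).
Then the next iterate is (x, y)₁ = (0.5625, -1.6014).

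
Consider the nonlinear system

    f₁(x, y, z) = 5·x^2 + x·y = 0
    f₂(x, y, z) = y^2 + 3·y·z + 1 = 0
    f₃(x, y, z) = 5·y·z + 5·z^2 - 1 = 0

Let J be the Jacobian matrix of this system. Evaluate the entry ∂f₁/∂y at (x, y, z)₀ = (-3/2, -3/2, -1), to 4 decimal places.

∂f₁/∂y = x.
At (-3/2, -3/2, -1) this is -1.5000.

-1.5000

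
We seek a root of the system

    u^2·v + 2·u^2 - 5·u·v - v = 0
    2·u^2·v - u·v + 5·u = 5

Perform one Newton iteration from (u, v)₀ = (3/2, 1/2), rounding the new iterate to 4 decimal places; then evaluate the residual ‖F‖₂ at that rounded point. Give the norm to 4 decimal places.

At (3/2, 1/2): F = (1.3750, 4.0000).
Jacobian J = [[2·u·v + 4·u - 5·v, u^2 - 5·u - 1], [4·u·v - v + 5, 2·u^2 - u]].
At the point, J = [[5.0000, -6.2500], [7.5000, 3.0000]] (det J = 61.8750).
Solving J·Δ = −F gives Δ = (-0.4707, -0.1566).
Then the next iterate is (u, v)₁ = (1.0293, 0.3434).
Re-evaluating at (1.0293, 0.3434): F = (0.372027, 0.520674), so ‖F‖₂ = 0.6399.

0.6399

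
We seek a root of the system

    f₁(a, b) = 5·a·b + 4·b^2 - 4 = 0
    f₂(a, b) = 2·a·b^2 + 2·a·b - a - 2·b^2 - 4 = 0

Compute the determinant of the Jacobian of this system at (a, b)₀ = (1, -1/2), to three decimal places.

-3.500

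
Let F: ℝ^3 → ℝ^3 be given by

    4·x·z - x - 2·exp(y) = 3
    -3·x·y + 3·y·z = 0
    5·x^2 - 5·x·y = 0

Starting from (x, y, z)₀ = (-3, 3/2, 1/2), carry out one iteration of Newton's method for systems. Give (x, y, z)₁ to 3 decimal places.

(-1.398, 1.006, -0.244)

At (-3, 3/2, 1/2): F = (-14.96338, 15.750, 67.500).
Jacobian J = [[4·z - 1, -2·exp(y), 4·x], [-3·y, -3·x + 3·z, 3·y], [10·x - 5·y, -5·x, 0]].
At the point, J = [[1.000, -8.96338, -12.000], [-4.500, 10.500, 4.500], [-37.500, 15.000, 0.000]] (det J = -2469.92994).
Solving J·Δ = −F gives Δ = (1.602, -0.494, -0.744).
Then the next iterate is (x, y, z)₁ = (-1.398, 1.006, -0.244).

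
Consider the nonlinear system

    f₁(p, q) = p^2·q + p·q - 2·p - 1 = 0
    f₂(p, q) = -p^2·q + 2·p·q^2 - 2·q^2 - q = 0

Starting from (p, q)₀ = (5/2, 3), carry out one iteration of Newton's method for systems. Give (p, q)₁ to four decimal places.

(1.3216, 2.8405)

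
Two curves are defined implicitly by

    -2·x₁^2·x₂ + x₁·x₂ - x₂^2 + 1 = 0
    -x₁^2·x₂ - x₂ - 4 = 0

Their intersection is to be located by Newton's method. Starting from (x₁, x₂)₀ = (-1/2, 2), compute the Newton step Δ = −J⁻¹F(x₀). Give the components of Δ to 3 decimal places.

(10.500, 11.600)

At (-1/2, 2): F = (-5.000, -6.500).
Jacobian J = [[-4·x₁·x₂ + x₂, -2·x₁^2 + x₁ - 2·x₂], [-2·x₁·x₂, -x₁^2 - 1]].
At the point, J = [[6.000, -5.000], [2.000, -1.250]] (det J = 2.500).
Solving J·Δ = −F gives Δ = (10.500, 11.600).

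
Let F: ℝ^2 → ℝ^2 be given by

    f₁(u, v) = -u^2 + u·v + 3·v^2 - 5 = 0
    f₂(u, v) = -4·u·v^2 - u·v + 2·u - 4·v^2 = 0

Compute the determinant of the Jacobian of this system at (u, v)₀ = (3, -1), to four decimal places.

-206.0000

J = [[-2·u + v, u + 6·v], [-4·v^2 - v + 2, -8·u·v - u - 8·v]].
At the point, J = [[-7.0000, -3.0000], [-1.0000, 29.0000]].
det J = -206.0000.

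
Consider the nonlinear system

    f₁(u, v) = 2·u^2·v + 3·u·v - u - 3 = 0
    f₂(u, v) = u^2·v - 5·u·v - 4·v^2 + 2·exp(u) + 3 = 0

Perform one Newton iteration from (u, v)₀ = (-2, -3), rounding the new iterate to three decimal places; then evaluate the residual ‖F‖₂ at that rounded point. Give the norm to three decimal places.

17.005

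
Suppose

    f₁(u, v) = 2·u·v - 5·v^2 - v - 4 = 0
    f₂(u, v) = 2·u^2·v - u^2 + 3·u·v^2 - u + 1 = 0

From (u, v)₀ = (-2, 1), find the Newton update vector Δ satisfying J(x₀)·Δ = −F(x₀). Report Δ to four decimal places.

At (-2, 1): F = (-14.0000, 1.0000).
Jacobian J = [[2·v, 2·u - 10·v - 1], [4·u·v - 2·u + 3·v^2 - 1, 2·u^2 + 6·u·v]].
At the point, J = [[2.0000, -15.0000], [-2.0000, -4.0000]] (det J = -38.0000).
Solving J·Δ = −F gives Δ = (1.8684, -0.6842).

(1.8684, -0.6842)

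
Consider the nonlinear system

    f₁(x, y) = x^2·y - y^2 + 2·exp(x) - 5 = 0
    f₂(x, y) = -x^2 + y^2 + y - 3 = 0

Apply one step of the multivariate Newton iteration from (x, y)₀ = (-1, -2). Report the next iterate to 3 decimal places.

(0.685, -1.543)

At (-1, -2): F = (-10.26424, -2.000).
Jacobian J = [[2·x·y + 2·exp(x), x^2 - 2·y], [-2·x, 2·y + 1]].
At the point, J = [[4.73576, 5.000], [2.000, -3.000]] (det J = -24.20728).
Solving J·Δ = −F gives Δ = (1.685, 0.457).
Then the next iterate is (x, y)₁ = (0.685, -1.543).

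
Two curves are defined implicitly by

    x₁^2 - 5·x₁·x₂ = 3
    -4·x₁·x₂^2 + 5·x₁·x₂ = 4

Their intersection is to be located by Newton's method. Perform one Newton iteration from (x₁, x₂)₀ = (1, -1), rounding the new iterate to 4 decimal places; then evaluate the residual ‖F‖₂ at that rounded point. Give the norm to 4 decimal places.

4.0799

At (1, -1): F = (3.0000, -13.0000).
Jacobian J = [[2·x₁ - 5·x₂, -5·x₁], [-4·x₂^2 + 5·x₂, -8·x₁·x₂ + 5·x₁]].
At the point, J = [[7.0000, -5.0000], [-9.0000, 13.0000]] (det J = 46.0000).
Solving J·Δ = −F gives Δ = (0.5652, 1.3913).
Then the next iterate is (x₁, x₂)₁ = (1.5652, 0.3913).
Re-evaluating at (1.5652, 0.3913): F = (-3.612463, -1.896313), so ‖F‖₂ = 4.0799.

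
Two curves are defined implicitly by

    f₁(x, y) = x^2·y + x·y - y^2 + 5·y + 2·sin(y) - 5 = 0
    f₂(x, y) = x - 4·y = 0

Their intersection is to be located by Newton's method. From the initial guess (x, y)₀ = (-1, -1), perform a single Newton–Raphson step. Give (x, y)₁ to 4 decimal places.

(1.1928, 0.2982)

At (-1, -1): F = (-12.682942, 3.0000).
Jacobian J = [[2·x·y + y, x^2 + x - 2·y + 2·cos(y) + 5], [1, -4]].
At the point, J = [[1.0000, 8.080605], [1.0000, -4.0000]] (det J = -12.080605).
Solving J·Δ = −F gives Δ = (2.1928, 1.2982).
Then the next iterate is (x, y)₁ = (1.1928, 0.2982).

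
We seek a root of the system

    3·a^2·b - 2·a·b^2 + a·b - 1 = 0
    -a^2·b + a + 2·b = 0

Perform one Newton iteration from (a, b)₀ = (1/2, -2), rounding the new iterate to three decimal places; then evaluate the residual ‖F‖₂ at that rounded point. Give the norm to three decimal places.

At (1/2, -2): F = (-7.500, -3.000).
Jacobian J = [[6·a·b - 2·b^2 + b, 3·a^2 - 4·a·b + a], [-2·a·b + 1, -a^2 + 2]].
At the point, J = [[-16.000, 5.250], [3.000, 1.750]] (det J = -43.750).
Solving J·Δ = −F gives Δ = (0.060, 1.611).
Then the next iterate is (a, b)₁ = (0.560, -0.389).
Re-evaluating at (0.560, -0.389): F = (-1.75329, -0.09601), so ‖F‖₂ = 1.756.

1.756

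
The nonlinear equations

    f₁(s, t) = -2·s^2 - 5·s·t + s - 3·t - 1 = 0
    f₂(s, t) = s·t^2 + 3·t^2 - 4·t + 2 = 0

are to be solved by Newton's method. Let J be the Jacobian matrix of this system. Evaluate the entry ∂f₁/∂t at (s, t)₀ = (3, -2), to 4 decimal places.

-18.0000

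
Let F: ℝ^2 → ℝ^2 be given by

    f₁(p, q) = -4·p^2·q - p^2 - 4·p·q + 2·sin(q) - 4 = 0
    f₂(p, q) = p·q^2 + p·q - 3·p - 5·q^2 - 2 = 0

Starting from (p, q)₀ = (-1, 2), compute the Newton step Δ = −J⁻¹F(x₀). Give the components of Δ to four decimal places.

At (-1, 2): F = (-3.181405, -25.0000).
Jacobian J = [[-8·p·q - 2·p - 4·q, -4·p^2 - 4·p + 2·cos(q)], [q^2 + q - 3, 2·p·q + p - 10·q]].
At the point, J = [[10.0000, -0.832294], [3.0000, -25.0000]] (det J = -247.503119).
Solving J·Δ = −F gives Δ = (0.2373, -0.9715).

(0.2373, -0.9715)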